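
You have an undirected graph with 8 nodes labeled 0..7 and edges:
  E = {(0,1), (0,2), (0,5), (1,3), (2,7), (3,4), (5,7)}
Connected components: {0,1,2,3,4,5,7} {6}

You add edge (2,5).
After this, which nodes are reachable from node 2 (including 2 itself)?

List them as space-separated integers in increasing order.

Answer: 0 1 2 3 4 5 7

Derivation:
Before: nodes reachable from 2: {0,1,2,3,4,5,7}
Adding (2,5): both endpoints already in same component. Reachability from 2 unchanged.
After: nodes reachable from 2: {0,1,2,3,4,5,7}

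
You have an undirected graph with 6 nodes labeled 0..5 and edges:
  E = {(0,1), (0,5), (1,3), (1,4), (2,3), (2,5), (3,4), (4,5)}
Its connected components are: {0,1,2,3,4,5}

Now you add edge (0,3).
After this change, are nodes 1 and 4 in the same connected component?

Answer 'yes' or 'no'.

Initial components: {0,1,2,3,4,5}
Adding edge (0,3): both already in same component {0,1,2,3,4,5}. No change.
New components: {0,1,2,3,4,5}
Are 1 and 4 in the same component? yes

Answer: yes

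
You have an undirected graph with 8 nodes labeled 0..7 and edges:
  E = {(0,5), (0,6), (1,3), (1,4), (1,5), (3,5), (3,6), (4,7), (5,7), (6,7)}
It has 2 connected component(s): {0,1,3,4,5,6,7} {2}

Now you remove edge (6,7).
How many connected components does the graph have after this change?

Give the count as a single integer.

Answer: 2

Derivation:
Initial component count: 2
Remove (6,7): not a bridge. Count unchanged: 2.
  After removal, components: {0,1,3,4,5,6,7} {2}
New component count: 2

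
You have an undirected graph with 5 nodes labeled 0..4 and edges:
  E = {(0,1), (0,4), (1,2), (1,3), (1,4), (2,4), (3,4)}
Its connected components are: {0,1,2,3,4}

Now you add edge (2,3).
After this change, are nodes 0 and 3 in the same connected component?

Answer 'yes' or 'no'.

Initial components: {0,1,2,3,4}
Adding edge (2,3): both already in same component {0,1,2,3,4}. No change.
New components: {0,1,2,3,4}
Are 0 and 3 in the same component? yes

Answer: yes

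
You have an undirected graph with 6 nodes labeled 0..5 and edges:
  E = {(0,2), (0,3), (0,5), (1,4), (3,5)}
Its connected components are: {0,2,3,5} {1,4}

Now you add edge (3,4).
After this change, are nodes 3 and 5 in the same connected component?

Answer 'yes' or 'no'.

Initial components: {0,2,3,5} {1,4}
Adding edge (3,4): merges {0,2,3,5} and {1,4}.
New components: {0,1,2,3,4,5}
Are 3 and 5 in the same component? yes

Answer: yes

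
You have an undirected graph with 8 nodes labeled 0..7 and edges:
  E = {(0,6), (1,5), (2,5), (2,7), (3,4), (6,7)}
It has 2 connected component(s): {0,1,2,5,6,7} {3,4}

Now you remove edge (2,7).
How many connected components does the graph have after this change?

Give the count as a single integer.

Initial component count: 2
Remove (2,7): it was a bridge. Count increases: 2 -> 3.
  After removal, components: {0,6,7} {1,2,5} {3,4}
New component count: 3

Answer: 3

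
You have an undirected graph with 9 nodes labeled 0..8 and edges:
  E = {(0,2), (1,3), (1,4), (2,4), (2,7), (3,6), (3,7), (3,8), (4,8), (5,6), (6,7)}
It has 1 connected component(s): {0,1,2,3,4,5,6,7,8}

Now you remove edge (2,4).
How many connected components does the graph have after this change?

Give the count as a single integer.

Initial component count: 1
Remove (2,4): not a bridge. Count unchanged: 1.
  After removal, components: {0,1,2,3,4,5,6,7,8}
New component count: 1

Answer: 1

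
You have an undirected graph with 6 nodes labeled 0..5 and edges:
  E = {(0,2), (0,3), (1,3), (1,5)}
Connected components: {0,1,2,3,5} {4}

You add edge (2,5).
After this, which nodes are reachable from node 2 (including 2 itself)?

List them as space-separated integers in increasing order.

Answer: 0 1 2 3 5

Derivation:
Before: nodes reachable from 2: {0,1,2,3,5}
Adding (2,5): both endpoints already in same component. Reachability from 2 unchanged.
After: nodes reachable from 2: {0,1,2,3,5}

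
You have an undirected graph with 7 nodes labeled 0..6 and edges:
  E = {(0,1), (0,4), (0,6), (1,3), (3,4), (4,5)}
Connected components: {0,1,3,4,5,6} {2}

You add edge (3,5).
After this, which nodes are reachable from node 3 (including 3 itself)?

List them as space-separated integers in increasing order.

Answer: 0 1 3 4 5 6

Derivation:
Before: nodes reachable from 3: {0,1,3,4,5,6}
Adding (3,5): both endpoints already in same component. Reachability from 3 unchanged.
After: nodes reachable from 3: {0,1,3,4,5,6}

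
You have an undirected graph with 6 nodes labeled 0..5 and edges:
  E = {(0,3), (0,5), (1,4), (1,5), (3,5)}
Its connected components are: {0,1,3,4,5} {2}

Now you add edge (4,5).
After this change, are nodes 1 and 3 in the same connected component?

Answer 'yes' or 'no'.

Answer: yes

Derivation:
Initial components: {0,1,3,4,5} {2}
Adding edge (4,5): both already in same component {0,1,3,4,5}. No change.
New components: {0,1,3,4,5} {2}
Are 1 and 3 in the same component? yes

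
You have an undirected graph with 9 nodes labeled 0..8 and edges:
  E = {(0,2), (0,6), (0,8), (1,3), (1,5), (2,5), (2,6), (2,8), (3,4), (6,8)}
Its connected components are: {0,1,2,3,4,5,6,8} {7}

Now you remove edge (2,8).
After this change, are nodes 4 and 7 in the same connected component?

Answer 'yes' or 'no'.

Initial components: {0,1,2,3,4,5,6,8} {7}
Removing edge (2,8): not a bridge — component count unchanged at 2.
New components: {0,1,2,3,4,5,6,8} {7}
Are 4 and 7 in the same component? no

Answer: no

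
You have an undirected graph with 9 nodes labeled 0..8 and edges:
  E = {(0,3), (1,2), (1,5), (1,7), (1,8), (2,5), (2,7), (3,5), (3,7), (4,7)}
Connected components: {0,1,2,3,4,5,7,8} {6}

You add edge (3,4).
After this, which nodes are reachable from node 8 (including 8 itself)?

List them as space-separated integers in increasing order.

Before: nodes reachable from 8: {0,1,2,3,4,5,7,8}
Adding (3,4): both endpoints already in same component. Reachability from 8 unchanged.
After: nodes reachable from 8: {0,1,2,3,4,5,7,8}

Answer: 0 1 2 3 4 5 7 8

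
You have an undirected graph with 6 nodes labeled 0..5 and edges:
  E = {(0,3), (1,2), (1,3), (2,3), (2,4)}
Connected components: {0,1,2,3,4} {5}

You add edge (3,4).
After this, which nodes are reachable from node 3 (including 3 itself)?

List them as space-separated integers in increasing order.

Before: nodes reachable from 3: {0,1,2,3,4}
Adding (3,4): both endpoints already in same component. Reachability from 3 unchanged.
After: nodes reachable from 3: {0,1,2,3,4}

Answer: 0 1 2 3 4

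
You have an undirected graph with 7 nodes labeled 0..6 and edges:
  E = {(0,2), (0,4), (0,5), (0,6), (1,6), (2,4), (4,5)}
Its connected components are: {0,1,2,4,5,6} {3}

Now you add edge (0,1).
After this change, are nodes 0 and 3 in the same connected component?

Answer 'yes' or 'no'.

Initial components: {0,1,2,4,5,6} {3}
Adding edge (0,1): both already in same component {0,1,2,4,5,6}. No change.
New components: {0,1,2,4,5,6} {3}
Are 0 and 3 in the same component? no

Answer: no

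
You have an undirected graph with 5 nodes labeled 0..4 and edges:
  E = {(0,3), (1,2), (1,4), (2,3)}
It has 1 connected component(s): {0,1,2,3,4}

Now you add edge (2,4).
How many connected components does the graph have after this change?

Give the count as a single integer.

Answer: 1

Derivation:
Initial component count: 1
Add (2,4): endpoints already in same component. Count unchanged: 1.
New component count: 1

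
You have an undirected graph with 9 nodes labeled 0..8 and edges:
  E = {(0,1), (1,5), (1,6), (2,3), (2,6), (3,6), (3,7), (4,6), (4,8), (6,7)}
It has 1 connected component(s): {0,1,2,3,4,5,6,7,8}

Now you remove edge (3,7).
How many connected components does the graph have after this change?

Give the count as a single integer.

Initial component count: 1
Remove (3,7): not a bridge. Count unchanged: 1.
  After removal, components: {0,1,2,3,4,5,6,7,8}
New component count: 1

Answer: 1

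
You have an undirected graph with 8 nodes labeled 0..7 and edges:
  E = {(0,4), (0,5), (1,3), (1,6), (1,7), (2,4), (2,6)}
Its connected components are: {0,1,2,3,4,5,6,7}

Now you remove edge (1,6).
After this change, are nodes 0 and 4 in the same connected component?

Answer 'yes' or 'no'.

Answer: yes

Derivation:
Initial components: {0,1,2,3,4,5,6,7}
Removing edge (1,6): it was a bridge — component count 1 -> 2.
New components: {0,2,4,5,6} {1,3,7}
Are 0 and 4 in the same component? yes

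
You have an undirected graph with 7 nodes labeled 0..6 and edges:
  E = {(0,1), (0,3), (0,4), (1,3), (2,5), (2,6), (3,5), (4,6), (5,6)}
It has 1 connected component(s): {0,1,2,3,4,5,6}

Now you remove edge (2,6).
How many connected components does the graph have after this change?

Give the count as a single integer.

Initial component count: 1
Remove (2,6): not a bridge. Count unchanged: 1.
  After removal, components: {0,1,2,3,4,5,6}
New component count: 1

Answer: 1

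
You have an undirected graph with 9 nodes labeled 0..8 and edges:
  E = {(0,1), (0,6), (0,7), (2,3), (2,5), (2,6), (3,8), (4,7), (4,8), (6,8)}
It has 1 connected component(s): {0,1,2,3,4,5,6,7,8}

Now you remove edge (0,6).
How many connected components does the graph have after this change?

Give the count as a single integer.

Answer: 1

Derivation:
Initial component count: 1
Remove (0,6): not a bridge. Count unchanged: 1.
  After removal, components: {0,1,2,3,4,5,6,7,8}
New component count: 1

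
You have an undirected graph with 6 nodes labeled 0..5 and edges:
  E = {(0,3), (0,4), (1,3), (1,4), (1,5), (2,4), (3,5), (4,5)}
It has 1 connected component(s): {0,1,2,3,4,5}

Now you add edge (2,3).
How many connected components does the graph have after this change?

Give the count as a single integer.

Initial component count: 1
Add (2,3): endpoints already in same component. Count unchanged: 1.
New component count: 1

Answer: 1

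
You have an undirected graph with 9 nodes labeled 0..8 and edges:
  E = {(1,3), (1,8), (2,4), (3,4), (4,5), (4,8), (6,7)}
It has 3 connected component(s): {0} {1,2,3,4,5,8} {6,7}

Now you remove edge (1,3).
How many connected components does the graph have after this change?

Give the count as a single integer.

Initial component count: 3
Remove (1,3): not a bridge. Count unchanged: 3.
  After removal, components: {0} {1,2,3,4,5,8} {6,7}
New component count: 3

Answer: 3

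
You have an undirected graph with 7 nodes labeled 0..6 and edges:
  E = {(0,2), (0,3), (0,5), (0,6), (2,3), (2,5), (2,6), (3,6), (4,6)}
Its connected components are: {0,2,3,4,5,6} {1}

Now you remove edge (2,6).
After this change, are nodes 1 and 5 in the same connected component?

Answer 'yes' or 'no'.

Initial components: {0,2,3,4,5,6} {1}
Removing edge (2,6): not a bridge — component count unchanged at 2.
New components: {0,2,3,4,5,6} {1}
Are 1 and 5 in the same component? no

Answer: no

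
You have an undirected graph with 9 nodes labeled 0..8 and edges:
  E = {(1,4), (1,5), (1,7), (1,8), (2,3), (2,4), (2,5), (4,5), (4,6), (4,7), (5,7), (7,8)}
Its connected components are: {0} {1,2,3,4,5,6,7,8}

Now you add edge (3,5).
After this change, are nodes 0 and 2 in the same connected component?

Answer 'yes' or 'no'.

Initial components: {0} {1,2,3,4,5,6,7,8}
Adding edge (3,5): both already in same component {1,2,3,4,5,6,7,8}. No change.
New components: {0} {1,2,3,4,5,6,7,8}
Are 0 and 2 in the same component? no

Answer: no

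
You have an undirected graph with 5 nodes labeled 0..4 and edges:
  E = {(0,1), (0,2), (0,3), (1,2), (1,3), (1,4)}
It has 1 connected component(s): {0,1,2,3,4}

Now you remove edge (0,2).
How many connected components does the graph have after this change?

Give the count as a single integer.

Initial component count: 1
Remove (0,2): not a bridge. Count unchanged: 1.
  After removal, components: {0,1,2,3,4}
New component count: 1

Answer: 1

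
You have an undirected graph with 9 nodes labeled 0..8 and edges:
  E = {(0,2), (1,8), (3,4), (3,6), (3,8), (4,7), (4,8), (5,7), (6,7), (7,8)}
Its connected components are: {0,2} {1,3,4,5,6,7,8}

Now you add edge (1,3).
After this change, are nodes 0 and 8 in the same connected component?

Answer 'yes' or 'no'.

Initial components: {0,2} {1,3,4,5,6,7,8}
Adding edge (1,3): both already in same component {1,3,4,5,6,7,8}. No change.
New components: {0,2} {1,3,4,5,6,7,8}
Are 0 and 8 in the same component? no

Answer: no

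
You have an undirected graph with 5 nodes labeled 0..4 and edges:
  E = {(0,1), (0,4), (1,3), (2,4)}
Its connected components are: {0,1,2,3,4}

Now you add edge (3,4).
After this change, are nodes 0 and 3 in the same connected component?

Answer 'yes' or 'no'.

Answer: yes

Derivation:
Initial components: {0,1,2,3,4}
Adding edge (3,4): both already in same component {0,1,2,3,4}. No change.
New components: {0,1,2,3,4}
Are 0 and 3 in the same component? yes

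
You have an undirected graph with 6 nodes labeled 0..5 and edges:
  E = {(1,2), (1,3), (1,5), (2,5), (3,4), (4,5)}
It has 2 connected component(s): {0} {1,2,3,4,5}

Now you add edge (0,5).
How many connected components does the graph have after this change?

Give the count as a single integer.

Answer: 1

Derivation:
Initial component count: 2
Add (0,5): merges two components. Count decreases: 2 -> 1.
New component count: 1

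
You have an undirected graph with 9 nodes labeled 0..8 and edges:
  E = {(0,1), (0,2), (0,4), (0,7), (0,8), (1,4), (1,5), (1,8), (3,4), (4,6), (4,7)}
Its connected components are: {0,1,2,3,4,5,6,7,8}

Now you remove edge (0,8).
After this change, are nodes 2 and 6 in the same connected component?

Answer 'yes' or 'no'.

Answer: yes

Derivation:
Initial components: {0,1,2,3,4,5,6,7,8}
Removing edge (0,8): not a bridge — component count unchanged at 1.
New components: {0,1,2,3,4,5,6,7,8}
Are 2 and 6 in the same component? yes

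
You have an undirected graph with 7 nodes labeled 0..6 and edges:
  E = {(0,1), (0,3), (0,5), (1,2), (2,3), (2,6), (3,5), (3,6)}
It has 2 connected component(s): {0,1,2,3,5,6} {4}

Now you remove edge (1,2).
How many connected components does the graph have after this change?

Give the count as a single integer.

Answer: 2

Derivation:
Initial component count: 2
Remove (1,2): not a bridge. Count unchanged: 2.
  After removal, components: {0,1,2,3,5,6} {4}
New component count: 2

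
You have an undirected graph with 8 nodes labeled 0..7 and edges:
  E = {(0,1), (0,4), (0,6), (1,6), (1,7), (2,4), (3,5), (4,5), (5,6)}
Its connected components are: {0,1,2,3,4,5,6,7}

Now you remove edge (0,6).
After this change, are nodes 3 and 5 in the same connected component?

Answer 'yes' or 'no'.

Answer: yes

Derivation:
Initial components: {0,1,2,3,4,5,6,7}
Removing edge (0,6): not a bridge — component count unchanged at 1.
New components: {0,1,2,3,4,5,6,7}
Are 3 and 5 in the same component? yes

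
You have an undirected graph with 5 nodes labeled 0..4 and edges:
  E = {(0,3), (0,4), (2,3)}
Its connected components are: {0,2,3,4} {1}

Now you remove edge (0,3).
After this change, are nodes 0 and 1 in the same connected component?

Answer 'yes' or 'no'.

Initial components: {0,2,3,4} {1}
Removing edge (0,3): it was a bridge — component count 2 -> 3.
New components: {0,4} {1} {2,3}
Are 0 and 1 in the same component? no

Answer: no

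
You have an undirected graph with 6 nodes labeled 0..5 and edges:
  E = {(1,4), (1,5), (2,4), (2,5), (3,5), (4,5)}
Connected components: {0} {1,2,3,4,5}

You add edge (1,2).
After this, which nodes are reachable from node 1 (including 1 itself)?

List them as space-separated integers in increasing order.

Answer: 1 2 3 4 5

Derivation:
Before: nodes reachable from 1: {1,2,3,4,5}
Adding (1,2): both endpoints already in same component. Reachability from 1 unchanged.
After: nodes reachable from 1: {1,2,3,4,5}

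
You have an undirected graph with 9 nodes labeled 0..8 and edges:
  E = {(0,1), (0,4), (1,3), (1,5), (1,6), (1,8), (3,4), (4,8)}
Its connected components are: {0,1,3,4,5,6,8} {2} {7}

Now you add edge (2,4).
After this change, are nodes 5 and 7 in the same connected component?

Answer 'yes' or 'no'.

Answer: no

Derivation:
Initial components: {0,1,3,4,5,6,8} {2} {7}
Adding edge (2,4): merges {2} and {0,1,3,4,5,6,8}.
New components: {0,1,2,3,4,5,6,8} {7}
Are 5 and 7 in the same component? no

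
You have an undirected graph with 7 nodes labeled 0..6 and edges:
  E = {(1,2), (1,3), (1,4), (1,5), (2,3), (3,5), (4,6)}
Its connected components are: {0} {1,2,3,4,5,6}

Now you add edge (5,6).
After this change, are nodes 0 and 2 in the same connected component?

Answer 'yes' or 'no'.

Initial components: {0} {1,2,3,4,5,6}
Adding edge (5,6): both already in same component {1,2,3,4,5,6}. No change.
New components: {0} {1,2,3,4,5,6}
Are 0 and 2 in the same component? no

Answer: no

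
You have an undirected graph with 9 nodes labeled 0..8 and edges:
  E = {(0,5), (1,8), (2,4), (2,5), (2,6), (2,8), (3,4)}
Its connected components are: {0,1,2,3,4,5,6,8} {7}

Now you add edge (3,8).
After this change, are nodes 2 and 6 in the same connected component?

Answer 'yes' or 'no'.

Answer: yes

Derivation:
Initial components: {0,1,2,3,4,5,6,8} {7}
Adding edge (3,8): both already in same component {0,1,2,3,4,5,6,8}. No change.
New components: {0,1,2,3,4,5,6,8} {7}
Are 2 and 6 in the same component? yes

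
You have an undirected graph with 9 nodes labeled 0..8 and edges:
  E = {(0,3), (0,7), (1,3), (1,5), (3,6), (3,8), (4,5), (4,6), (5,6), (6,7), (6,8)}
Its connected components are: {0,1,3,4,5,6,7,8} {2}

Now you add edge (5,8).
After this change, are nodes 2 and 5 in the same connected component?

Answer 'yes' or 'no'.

Initial components: {0,1,3,4,5,6,7,8} {2}
Adding edge (5,8): both already in same component {0,1,3,4,5,6,7,8}. No change.
New components: {0,1,3,4,5,6,7,8} {2}
Are 2 and 5 in the same component? no

Answer: no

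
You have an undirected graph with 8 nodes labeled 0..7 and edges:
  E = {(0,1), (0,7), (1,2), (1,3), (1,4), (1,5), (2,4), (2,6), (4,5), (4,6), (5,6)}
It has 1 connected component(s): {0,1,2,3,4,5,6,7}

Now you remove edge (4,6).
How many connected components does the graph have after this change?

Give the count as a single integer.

Initial component count: 1
Remove (4,6): not a bridge. Count unchanged: 1.
  After removal, components: {0,1,2,3,4,5,6,7}
New component count: 1

Answer: 1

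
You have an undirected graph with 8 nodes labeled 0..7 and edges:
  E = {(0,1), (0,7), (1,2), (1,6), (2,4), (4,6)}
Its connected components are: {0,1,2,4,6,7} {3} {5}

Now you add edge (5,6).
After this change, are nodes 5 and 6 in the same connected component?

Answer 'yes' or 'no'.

Answer: yes

Derivation:
Initial components: {0,1,2,4,6,7} {3} {5}
Adding edge (5,6): merges {5} and {0,1,2,4,6,7}.
New components: {0,1,2,4,5,6,7} {3}
Are 5 and 6 in the same component? yes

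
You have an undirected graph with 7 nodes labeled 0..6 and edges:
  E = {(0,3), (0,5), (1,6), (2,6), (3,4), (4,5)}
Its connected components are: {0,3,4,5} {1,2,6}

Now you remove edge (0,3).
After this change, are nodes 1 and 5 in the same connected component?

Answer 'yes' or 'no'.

Answer: no

Derivation:
Initial components: {0,3,4,5} {1,2,6}
Removing edge (0,3): not a bridge — component count unchanged at 2.
New components: {0,3,4,5} {1,2,6}
Are 1 and 5 in the same component? no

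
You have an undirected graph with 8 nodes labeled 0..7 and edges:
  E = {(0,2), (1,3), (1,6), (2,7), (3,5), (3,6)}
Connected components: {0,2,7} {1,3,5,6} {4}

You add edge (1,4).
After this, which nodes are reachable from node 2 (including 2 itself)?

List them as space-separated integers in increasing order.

Before: nodes reachable from 2: {0,2,7}
Adding (1,4): merges two components, but neither contains 2. Reachability from 2 unchanged.
After: nodes reachable from 2: {0,2,7}

Answer: 0 2 7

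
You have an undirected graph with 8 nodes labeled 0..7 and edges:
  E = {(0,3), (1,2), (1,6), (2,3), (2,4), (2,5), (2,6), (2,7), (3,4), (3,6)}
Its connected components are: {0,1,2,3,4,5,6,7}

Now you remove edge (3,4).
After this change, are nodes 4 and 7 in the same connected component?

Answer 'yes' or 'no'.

Initial components: {0,1,2,3,4,5,6,7}
Removing edge (3,4): not a bridge — component count unchanged at 1.
New components: {0,1,2,3,4,5,6,7}
Are 4 and 7 in the same component? yes

Answer: yes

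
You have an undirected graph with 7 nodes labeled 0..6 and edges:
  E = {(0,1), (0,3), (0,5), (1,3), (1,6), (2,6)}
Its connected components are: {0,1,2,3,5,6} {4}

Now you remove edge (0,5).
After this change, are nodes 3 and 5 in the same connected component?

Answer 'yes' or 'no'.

Answer: no

Derivation:
Initial components: {0,1,2,3,5,6} {4}
Removing edge (0,5): it was a bridge — component count 2 -> 3.
New components: {0,1,2,3,6} {4} {5}
Are 3 and 5 in the same component? no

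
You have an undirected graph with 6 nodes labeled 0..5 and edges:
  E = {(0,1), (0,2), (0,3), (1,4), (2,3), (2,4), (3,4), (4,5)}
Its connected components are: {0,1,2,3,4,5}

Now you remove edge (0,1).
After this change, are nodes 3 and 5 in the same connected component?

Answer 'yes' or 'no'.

Answer: yes

Derivation:
Initial components: {0,1,2,3,4,5}
Removing edge (0,1): not a bridge — component count unchanged at 1.
New components: {0,1,2,3,4,5}
Are 3 and 5 in the same component? yes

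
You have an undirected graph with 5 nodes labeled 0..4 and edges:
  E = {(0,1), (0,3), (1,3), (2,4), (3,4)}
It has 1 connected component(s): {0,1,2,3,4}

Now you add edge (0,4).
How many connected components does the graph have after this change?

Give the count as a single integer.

Initial component count: 1
Add (0,4): endpoints already in same component. Count unchanged: 1.
New component count: 1

Answer: 1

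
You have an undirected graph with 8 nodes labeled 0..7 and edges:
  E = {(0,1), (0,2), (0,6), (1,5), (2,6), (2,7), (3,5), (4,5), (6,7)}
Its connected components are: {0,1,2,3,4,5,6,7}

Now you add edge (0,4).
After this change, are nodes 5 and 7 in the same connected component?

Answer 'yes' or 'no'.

Answer: yes

Derivation:
Initial components: {0,1,2,3,4,5,6,7}
Adding edge (0,4): both already in same component {0,1,2,3,4,5,6,7}. No change.
New components: {0,1,2,3,4,5,6,7}
Are 5 and 7 in the same component? yes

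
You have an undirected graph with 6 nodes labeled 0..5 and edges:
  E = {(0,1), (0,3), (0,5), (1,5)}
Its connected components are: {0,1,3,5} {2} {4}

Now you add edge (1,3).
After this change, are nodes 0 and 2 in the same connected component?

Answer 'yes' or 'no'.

Answer: no

Derivation:
Initial components: {0,1,3,5} {2} {4}
Adding edge (1,3): both already in same component {0,1,3,5}. No change.
New components: {0,1,3,5} {2} {4}
Are 0 and 2 in the same component? no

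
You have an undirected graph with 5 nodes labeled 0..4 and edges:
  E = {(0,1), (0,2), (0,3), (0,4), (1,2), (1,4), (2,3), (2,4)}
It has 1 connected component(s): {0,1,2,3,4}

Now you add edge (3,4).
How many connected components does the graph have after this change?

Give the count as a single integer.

Initial component count: 1
Add (3,4): endpoints already in same component. Count unchanged: 1.
New component count: 1

Answer: 1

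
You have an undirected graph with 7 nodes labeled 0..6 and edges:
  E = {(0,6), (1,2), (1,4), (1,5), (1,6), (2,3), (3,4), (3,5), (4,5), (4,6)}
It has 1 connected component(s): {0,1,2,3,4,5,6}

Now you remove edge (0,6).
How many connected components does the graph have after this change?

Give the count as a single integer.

Answer: 2

Derivation:
Initial component count: 1
Remove (0,6): it was a bridge. Count increases: 1 -> 2.
  After removal, components: {0} {1,2,3,4,5,6}
New component count: 2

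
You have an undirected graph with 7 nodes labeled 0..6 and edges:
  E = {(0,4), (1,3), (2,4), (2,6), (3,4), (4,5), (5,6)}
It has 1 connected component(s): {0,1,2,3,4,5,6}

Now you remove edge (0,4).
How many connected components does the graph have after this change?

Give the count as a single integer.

Initial component count: 1
Remove (0,4): it was a bridge. Count increases: 1 -> 2.
  After removal, components: {0} {1,2,3,4,5,6}
New component count: 2

Answer: 2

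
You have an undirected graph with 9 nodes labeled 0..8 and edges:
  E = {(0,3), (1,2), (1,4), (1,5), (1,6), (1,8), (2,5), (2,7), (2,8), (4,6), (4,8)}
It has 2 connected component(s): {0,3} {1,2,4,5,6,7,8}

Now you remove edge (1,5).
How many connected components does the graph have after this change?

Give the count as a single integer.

Initial component count: 2
Remove (1,5): not a bridge. Count unchanged: 2.
  After removal, components: {0,3} {1,2,4,5,6,7,8}
New component count: 2

Answer: 2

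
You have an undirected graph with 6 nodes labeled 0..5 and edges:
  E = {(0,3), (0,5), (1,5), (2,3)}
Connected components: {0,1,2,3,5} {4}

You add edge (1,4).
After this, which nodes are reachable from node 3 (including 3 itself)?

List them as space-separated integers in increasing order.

Before: nodes reachable from 3: {0,1,2,3,5}
Adding (1,4): merges 3's component with another. Reachability grows.
After: nodes reachable from 3: {0,1,2,3,4,5}

Answer: 0 1 2 3 4 5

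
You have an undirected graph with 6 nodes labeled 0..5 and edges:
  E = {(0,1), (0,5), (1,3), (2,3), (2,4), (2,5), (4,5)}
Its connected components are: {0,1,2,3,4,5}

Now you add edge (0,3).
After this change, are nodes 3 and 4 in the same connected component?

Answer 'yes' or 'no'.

Answer: yes

Derivation:
Initial components: {0,1,2,3,4,5}
Adding edge (0,3): both already in same component {0,1,2,3,4,5}. No change.
New components: {0,1,2,3,4,5}
Are 3 and 4 in the same component? yes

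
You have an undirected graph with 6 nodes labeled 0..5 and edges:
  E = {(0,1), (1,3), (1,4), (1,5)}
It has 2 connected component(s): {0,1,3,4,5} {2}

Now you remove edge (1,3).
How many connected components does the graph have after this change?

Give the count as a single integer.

Answer: 3

Derivation:
Initial component count: 2
Remove (1,3): it was a bridge. Count increases: 2 -> 3.
  After removal, components: {0,1,4,5} {2} {3}
New component count: 3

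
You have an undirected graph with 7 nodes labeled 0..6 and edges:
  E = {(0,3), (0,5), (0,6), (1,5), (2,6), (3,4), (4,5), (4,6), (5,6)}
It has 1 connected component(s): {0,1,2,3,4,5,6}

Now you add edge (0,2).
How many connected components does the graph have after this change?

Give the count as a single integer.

Initial component count: 1
Add (0,2): endpoints already in same component. Count unchanged: 1.
New component count: 1

Answer: 1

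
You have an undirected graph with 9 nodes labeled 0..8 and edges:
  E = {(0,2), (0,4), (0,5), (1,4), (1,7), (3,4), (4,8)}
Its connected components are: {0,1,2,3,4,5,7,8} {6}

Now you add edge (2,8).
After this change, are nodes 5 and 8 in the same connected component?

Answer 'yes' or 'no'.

Initial components: {0,1,2,3,4,5,7,8} {6}
Adding edge (2,8): both already in same component {0,1,2,3,4,5,7,8}. No change.
New components: {0,1,2,3,4,5,7,8} {6}
Are 5 and 8 in the same component? yes

Answer: yes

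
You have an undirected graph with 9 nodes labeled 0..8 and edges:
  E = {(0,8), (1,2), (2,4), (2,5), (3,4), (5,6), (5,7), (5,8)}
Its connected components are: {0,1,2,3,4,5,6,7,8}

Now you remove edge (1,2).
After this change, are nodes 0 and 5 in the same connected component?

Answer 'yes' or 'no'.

Answer: yes

Derivation:
Initial components: {0,1,2,3,4,5,6,7,8}
Removing edge (1,2): it was a bridge — component count 1 -> 2.
New components: {0,2,3,4,5,6,7,8} {1}
Are 0 and 5 in the same component? yes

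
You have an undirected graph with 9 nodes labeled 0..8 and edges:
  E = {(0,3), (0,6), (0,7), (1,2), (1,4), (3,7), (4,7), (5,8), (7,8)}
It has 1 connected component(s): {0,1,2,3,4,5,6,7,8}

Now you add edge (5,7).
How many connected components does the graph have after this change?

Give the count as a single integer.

Answer: 1

Derivation:
Initial component count: 1
Add (5,7): endpoints already in same component. Count unchanged: 1.
New component count: 1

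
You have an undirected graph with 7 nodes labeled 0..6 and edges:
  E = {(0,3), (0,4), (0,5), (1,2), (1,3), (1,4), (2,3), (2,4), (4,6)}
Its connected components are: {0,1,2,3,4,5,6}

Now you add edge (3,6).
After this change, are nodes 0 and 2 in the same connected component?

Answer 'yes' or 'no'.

Answer: yes

Derivation:
Initial components: {0,1,2,3,4,5,6}
Adding edge (3,6): both already in same component {0,1,2,3,4,5,6}. No change.
New components: {0,1,2,3,4,5,6}
Are 0 and 2 in the same component? yes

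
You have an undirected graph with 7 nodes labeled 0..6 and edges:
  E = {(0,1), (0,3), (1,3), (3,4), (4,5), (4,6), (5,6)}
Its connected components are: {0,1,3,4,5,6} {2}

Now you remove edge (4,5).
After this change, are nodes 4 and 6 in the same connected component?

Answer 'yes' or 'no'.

Answer: yes

Derivation:
Initial components: {0,1,3,4,5,6} {2}
Removing edge (4,5): not a bridge — component count unchanged at 2.
New components: {0,1,3,4,5,6} {2}
Are 4 and 6 in the same component? yes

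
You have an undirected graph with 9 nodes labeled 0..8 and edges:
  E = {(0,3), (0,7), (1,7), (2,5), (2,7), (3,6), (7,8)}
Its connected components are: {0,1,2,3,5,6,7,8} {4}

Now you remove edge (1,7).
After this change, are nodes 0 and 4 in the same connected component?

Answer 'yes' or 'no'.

Initial components: {0,1,2,3,5,6,7,8} {4}
Removing edge (1,7): it was a bridge — component count 2 -> 3.
New components: {0,2,3,5,6,7,8} {1} {4}
Are 0 and 4 in the same component? no

Answer: no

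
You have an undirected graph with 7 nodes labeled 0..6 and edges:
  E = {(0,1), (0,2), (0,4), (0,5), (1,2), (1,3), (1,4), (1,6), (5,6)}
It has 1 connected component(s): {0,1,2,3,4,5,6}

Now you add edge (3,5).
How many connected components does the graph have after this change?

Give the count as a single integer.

Answer: 1

Derivation:
Initial component count: 1
Add (3,5): endpoints already in same component. Count unchanged: 1.
New component count: 1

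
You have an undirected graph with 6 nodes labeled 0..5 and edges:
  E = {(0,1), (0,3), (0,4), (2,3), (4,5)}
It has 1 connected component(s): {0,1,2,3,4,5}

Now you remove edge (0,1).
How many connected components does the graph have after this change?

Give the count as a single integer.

Answer: 2

Derivation:
Initial component count: 1
Remove (0,1): it was a bridge. Count increases: 1 -> 2.
  After removal, components: {0,2,3,4,5} {1}
New component count: 2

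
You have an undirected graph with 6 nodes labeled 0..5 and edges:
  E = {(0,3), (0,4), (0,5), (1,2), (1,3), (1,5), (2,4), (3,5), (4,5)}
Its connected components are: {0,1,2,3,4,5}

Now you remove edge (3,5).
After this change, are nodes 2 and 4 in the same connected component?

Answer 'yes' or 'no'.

Initial components: {0,1,2,3,4,5}
Removing edge (3,5): not a bridge — component count unchanged at 1.
New components: {0,1,2,3,4,5}
Are 2 and 4 in the same component? yes

Answer: yes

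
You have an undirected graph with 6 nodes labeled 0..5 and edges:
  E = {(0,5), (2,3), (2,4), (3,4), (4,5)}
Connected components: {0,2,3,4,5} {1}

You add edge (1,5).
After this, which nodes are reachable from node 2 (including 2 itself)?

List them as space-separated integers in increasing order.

Answer: 0 1 2 3 4 5

Derivation:
Before: nodes reachable from 2: {0,2,3,4,5}
Adding (1,5): merges 2's component with another. Reachability grows.
After: nodes reachable from 2: {0,1,2,3,4,5}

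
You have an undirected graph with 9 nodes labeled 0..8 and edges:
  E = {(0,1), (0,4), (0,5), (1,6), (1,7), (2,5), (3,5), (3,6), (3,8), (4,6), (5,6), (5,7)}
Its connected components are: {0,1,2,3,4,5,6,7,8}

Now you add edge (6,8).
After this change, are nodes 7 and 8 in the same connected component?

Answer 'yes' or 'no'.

Answer: yes

Derivation:
Initial components: {0,1,2,3,4,5,6,7,8}
Adding edge (6,8): both already in same component {0,1,2,3,4,5,6,7,8}. No change.
New components: {0,1,2,3,4,5,6,7,8}
Are 7 and 8 in the same component? yes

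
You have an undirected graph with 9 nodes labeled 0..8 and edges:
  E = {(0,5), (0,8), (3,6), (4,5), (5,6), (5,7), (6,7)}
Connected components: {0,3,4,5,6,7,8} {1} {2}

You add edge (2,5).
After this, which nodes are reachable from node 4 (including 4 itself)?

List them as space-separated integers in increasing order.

Before: nodes reachable from 4: {0,3,4,5,6,7,8}
Adding (2,5): merges 4's component with another. Reachability grows.
After: nodes reachable from 4: {0,2,3,4,5,6,7,8}

Answer: 0 2 3 4 5 6 7 8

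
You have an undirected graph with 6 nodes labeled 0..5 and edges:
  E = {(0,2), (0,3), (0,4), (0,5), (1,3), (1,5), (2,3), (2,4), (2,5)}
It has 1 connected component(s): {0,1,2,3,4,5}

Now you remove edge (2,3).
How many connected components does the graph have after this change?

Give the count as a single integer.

Answer: 1

Derivation:
Initial component count: 1
Remove (2,3): not a bridge. Count unchanged: 1.
  After removal, components: {0,1,2,3,4,5}
New component count: 1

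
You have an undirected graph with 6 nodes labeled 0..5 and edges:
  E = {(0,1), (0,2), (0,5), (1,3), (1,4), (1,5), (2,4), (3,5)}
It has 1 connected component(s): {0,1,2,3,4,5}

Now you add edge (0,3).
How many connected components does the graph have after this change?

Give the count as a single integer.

Initial component count: 1
Add (0,3): endpoints already in same component. Count unchanged: 1.
New component count: 1

Answer: 1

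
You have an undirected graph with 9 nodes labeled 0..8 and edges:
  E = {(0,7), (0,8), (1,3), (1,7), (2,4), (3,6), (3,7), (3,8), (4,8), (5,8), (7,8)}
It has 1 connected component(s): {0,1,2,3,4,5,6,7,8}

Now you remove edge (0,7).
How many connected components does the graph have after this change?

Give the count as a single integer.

Answer: 1

Derivation:
Initial component count: 1
Remove (0,7): not a bridge. Count unchanged: 1.
  After removal, components: {0,1,2,3,4,5,6,7,8}
New component count: 1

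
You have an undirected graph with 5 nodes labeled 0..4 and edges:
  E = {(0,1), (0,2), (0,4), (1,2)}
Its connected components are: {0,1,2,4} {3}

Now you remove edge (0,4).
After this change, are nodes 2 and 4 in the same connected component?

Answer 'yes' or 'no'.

Answer: no

Derivation:
Initial components: {0,1,2,4} {3}
Removing edge (0,4): it was a bridge — component count 2 -> 3.
New components: {0,1,2} {3} {4}
Are 2 and 4 in the same component? no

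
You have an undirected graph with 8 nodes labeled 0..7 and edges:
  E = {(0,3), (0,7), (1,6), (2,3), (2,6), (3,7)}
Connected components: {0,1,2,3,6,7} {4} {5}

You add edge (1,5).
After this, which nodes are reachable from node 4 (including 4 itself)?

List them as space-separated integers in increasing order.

Answer: 4

Derivation:
Before: nodes reachable from 4: {4}
Adding (1,5): merges two components, but neither contains 4. Reachability from 4 unchanged.
After: nodes reachable from 4: {4}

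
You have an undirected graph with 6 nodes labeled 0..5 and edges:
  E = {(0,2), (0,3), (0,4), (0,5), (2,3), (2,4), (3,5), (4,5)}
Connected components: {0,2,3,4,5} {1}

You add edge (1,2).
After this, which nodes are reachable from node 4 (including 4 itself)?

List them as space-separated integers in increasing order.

Before: nodes reachable from 4: {0,2,3,4,5}
Adding (1,2): merges 4's component with another. Reachability grows.
After: nodes reachable from 4: {0,1,2,3,4,5}

Answer: 0 1 2 3 4 5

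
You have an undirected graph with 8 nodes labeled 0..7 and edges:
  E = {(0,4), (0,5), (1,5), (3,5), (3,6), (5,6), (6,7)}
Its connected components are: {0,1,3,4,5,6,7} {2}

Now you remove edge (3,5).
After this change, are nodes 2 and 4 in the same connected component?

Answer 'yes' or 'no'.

Initial components: {0,1,3,4,5,6,7} {2}
Removing edge (3,5): not a bridge — component count unchanged at 2.
New components: {0,1,3,4,5,6,7} {2}
Are 2 and 4 in the same component? no

Answer: no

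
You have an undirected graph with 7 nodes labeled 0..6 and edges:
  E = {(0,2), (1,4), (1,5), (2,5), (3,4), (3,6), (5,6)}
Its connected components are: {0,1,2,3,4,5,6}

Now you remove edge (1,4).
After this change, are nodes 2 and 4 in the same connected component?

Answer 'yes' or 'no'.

Initial components: {0,1,2,3,4,5,6}
Removing edge (1,4): not a bridge — component count unchanged at 1.
New components: {0,1,2,3,4,5,6}
Are 2 and 4 in the same component? yes

Answer: yes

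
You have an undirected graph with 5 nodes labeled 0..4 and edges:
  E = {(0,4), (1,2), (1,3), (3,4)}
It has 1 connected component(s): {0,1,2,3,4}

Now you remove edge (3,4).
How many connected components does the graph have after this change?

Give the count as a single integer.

Answer: 2

Derivation:
Initial component count: 1
Remove (3,4): it was a bridge. Count increases: 1 -> 2.
  After removal, components: {0,4} {1,2,3}
New component count: 2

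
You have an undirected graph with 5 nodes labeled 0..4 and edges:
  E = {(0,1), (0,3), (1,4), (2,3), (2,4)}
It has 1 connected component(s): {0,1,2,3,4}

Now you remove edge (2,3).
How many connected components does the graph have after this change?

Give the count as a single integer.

Initial component count: 1
Remove (2,3): not a bridge. Count unchanged: 1.
  After removal, components: {0,1,2,3,4}
New component count: 1

Answer: 1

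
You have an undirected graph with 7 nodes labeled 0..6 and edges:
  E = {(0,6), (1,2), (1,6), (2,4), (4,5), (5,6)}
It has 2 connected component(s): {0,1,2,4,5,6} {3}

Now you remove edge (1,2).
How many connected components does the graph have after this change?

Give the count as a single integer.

Answer: 2

Derivation:
Initial component count: 2
Remove (1,2): not a bridge. Count unchanged: 2.
  After removal, components: {0,1,2,4,5,6} {3}
New component count: 2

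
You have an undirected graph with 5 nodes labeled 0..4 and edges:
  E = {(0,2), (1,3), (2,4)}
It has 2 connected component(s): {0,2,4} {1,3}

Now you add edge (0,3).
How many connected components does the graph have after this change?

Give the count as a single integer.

Answer: 1

Derivation:
Initial component count: 2
Add (0,3): merges two components. Count decreases: 2 -> 1.
New component count: 1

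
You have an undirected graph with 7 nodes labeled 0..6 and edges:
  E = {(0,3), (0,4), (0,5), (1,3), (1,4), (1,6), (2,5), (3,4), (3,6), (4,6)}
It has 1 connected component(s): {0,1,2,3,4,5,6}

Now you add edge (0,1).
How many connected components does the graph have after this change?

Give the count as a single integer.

Answer: 1

Derivation:
Initial component count: 1
Add (0,1): endpoints already in same component. Count unchanged: 1.
New component count: 1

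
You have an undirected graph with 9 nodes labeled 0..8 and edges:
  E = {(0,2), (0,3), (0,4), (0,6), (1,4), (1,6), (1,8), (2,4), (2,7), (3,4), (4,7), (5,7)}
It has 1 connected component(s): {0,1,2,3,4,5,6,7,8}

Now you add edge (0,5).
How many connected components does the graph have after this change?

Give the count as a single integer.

Initial component count: 1
Add (0,5): endpoints already in same component. Count unchanged: 1.
New component count: 1

Answer: 1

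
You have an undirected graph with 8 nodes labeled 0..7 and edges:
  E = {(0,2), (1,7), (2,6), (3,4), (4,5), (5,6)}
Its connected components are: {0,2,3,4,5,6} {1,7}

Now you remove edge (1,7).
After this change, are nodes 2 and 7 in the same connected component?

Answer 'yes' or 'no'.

Answer: no

Derivation:
Initial components: {0,2,3,4,5,6} {1,7}
Removing edge (1,7): it was a bridge — component count 2 -> 3.
New components: {0,2,3,4,5,6} {1} {7}
Are 2 and 7 in the same component? no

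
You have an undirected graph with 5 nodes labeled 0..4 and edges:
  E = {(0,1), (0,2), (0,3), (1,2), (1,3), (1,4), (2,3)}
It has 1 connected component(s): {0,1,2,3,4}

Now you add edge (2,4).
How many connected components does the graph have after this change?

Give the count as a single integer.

Answer: 1

Derivation:
Initial component count: 1
Add (2,4): endpoints already in same component. Count unchanged: 1.
New component count: 1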